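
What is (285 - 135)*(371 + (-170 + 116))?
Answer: 47550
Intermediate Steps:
(285 - 135)*(371 + (-170 + 116)) = 150*(371 - 54) = 150*317 = 47550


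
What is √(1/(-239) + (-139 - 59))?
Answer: I*√11310197/239 ≈ 14.071*I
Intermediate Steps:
√(1/(-239) + (-139 - 59)) = √(-1/239 - 198) = √(-47323/239) = I*√11310197/239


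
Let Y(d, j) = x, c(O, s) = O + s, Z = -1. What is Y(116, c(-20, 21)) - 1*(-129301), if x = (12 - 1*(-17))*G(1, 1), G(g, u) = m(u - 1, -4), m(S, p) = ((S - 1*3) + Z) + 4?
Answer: 129301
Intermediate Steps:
m(S, p) = S (m(S, p) = ((S - 1*3) - 1) + 4 = ((S - 3) - 1) + 4 = ((-3 + S) - 1) + 4 = (-4 + S) + 4 = S)
G(g, u) = -1 + u (G(g, u) = u - 1 = -1 + u)
x = 0 (x = (12 - 1*(-17))*(-1 + 1) = (12 + 17)*0 = 29*0 = 0)
Y(d, j) = 0
Y(116, c(-20, 21)) - 1*(-129301) = 0 - 1*(-129301) = 0 + 129301 = 129301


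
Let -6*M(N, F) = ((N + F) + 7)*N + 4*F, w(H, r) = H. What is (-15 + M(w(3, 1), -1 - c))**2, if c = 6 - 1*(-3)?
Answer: 625/9 ≈ 69.444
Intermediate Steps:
c = 9 (c = 6 + 3 = 9)
M(N, F) = -2*F/3 - N*(7 + F + N)/6 (M(N, F) = -(((N + F) + 7)*N + 4*F)/6 = -(((F + N) + 7)*N + 4*F)/6 = -((7 + F + N)*N + 4*F)/6 = -(N*(7 + F + N) + 4*F)/6 = -(4*F + N*(7 + F + N))/6 = -2*F/3 - N*(7 + F + N)/6)
(-15 + M(w(3, 1), -1 - c))**2 = (-15 + (-7/6*3 - 2*(-1 - 1*9)/3 - 1/6*3**2 - 1/6*(-1 - 1*9)*3))**2 = (-15 + (-7/2 - 2*(-1 - 9)/3 - 1/6*9 - 1/6*(-1 - 9)*3))**2 = (-15 + (-7/2 - 2/3*(-10) - 3/2 - 1/6*(-10)*3))**2 = (-15 + (-7/2 + 20/3 - 3/2 + 5))**2 = (-15 + 20/3)**2 = (-25/3)**2 = 625/9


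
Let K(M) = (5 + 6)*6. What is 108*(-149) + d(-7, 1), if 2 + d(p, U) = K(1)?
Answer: -16028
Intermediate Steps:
K(M) = 66 (K(M) = 11*6 = 66)
d(p, U) = 64 (d(p, U) = -2 + 66 = 64)
108*(-149) + d(-7, 1) = 108*(-149) + 64 = -16092 + 64 = -16028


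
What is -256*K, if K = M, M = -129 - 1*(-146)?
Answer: -4352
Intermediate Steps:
M = 17 (M = -129 + 146 = 17)
K = 17
-256*K = -256*17 = -4352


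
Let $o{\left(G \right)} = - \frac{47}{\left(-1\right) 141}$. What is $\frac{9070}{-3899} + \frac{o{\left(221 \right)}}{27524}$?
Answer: $- \frac{106989163}{45992604} \approx -2.3262$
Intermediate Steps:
$o{\left(G \right)} = \frac{1}{3}$ ($o{\left(G \right)} = - \frac{47}{-141} = \left(-47\right) \left(- \frac{1}{141}\right) = \frac{1}{3}$)
$\frac{9070}{-3899} + \frac{o{\left(221 \right)}}{27524} = \frac{9070}{-3899} + \frac{1}{3 \cdot 27524} = 9070 \left(- \frac{1}{3899}\right) + \frac{1}{3} \cdot \frac{1}{27524} = - \frac{9070}{3899} + \frac{1}{82572} = - \frac{106989163}{45992604}$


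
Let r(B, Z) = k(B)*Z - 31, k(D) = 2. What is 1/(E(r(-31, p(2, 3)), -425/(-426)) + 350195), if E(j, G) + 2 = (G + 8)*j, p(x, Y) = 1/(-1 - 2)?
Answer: 1278/447182519 ≈ 2.8579e-6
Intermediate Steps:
p(x, Y) = -⅓ (p(x, Y) = 1/(-3) = -⅓)
r(B, Z) = -31 + 2*Z (r(B, Z) = 2*Z - 31 = -31 + 2*Z)
E(j, G) = -2 + j*(8 + G) (E(j, G) = -2 + (G + 8)*j = -2 + (8 + G)*j = -2 + j*(8 + G))
1/(E(r(-31, p(2, 3)), -425/(-426)) + 350195) = 1/((-2 + 8*(-31 + 2*(-⅓)) + (-425/(-426))*(-31 + 2*(-⅓))) + 350195) = 1/((-2 + 8*(-31 - ⅔) + (-425*(-1/426))*(-31 - ⅔)) + 350195) = 1/((-2 + 8*(-95/3) + (425/426)*(-95/3)) + 350195) = 1/((-2 - 760/3 - 40375/1278) + 350195) = 1/(-366691/1278 + 350195) = 1/(447182519/1278) = 1278/447182519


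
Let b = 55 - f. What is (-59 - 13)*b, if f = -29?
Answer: -6048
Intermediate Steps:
b = 84 (b = 55 - 1*(-29) = 55 + 29 = 84)
(-59 - 13)*b = (-59 - 13)*84 = -72*84 = -6048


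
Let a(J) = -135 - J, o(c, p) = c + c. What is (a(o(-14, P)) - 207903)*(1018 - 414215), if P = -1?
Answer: 85949107970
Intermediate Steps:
o(c, p) = 2*c
(a(o(-14, P)) - 207903)*(1018 - 414215) = ((-135 - 2*(-14)) - 207903)*(1018 - 414215) = ((-135 - 1*(-28)) - 207903)*(-413197) = ((-135 + 28) - 207903)*(-413197) = (-107 - 207903)*(-413197) = -208010*(-413197) = 85949107970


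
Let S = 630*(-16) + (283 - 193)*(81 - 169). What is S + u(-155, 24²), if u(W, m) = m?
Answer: -17424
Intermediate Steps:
S = -18000 (S = -10080 + 90*(-88) = -10080 - 7920 = -18000)
S + u(-155, 24²) = -18000 + 24² = -18000 + 576 = -17424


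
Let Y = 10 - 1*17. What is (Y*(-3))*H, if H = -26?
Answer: -546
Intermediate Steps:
Y = -7 (Y = 10 - 17 = -7)
(Y*(-3))*H = -7*(-3)*(-26) = 21*(-26) = -546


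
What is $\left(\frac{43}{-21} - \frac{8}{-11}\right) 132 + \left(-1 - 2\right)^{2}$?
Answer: $- \frac{1157}{7} \approx -165.29$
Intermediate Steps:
$\left(\frac{43}{-21} - \frac{8}{-11}\right) 132 + \left(-1 - 2\right)^{2} = \left(43 \left(- \frac{1}{21}\right) - - \frac{8}{11}\right) 132 + \left(-3\right)^{2} = \left(- \frac{43}{21} + \frac{8}{11}\right) 132 + 9 = \left(- \frac{305}{231}\right) 132 + 9 = - \frac{1220}{7} + 9 = - \frac{1157}{7}$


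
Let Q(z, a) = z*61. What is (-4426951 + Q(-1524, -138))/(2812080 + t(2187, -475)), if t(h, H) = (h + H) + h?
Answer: -4519915/2815979 ≈ -1.6051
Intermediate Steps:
t(h, H) = H + 2*h (t(h, H) = (H + h) + h = H + 2*h)
Q(z, a) = 61*z
(-4426951 + Q(-1524, -138))/(2812080 + t(2187, -475)) = (-4426951 + 61*(-1524))/(2812080 + (-475 + 2*2187)) = (-4426951 - 92964)/(2812080 + (-475 + 4374)) = -4519915/(2812080 + 3899) = -4519915/2815979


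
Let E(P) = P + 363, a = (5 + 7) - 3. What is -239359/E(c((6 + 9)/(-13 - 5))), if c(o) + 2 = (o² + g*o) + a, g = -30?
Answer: -8616924/14245 ≈ -604.91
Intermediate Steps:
a = 9 (a = 12 - 3 = 9)
c(o) = 7 + o² - 30*o (c(o) = -2 + ((o² - 30*o) + 9) = -2 + (9 + o² - 30*o) = 7 + o² - 30*o)
E(P) = 363 + P
-239359/E(c((6 + 9)/(-13 - 5))) = -239359/(363 + (7 + ((6 + 9)/(-13 - 5))² - 30*(6 + 9)/(-13 - 5))) = -239359/(363 + (7 + (15/(-18))² - 450/(-18))) = -239359/(363 + (7 + (15*(-1/18))² - 450*(-1)/18)) = -239359/(363 + (7 + (-⅚)² - 30*(-⅚))) = -239359/(363 + (7 + 25/36 + 25)) = -239359/(363 + 1177/36) = -239359/14245/36 = -239359*36/14245 = -8616924/14245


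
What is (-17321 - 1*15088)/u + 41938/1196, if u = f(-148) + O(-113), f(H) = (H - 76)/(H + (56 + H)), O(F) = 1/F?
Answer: -2524402159/72082 ≈ -35021.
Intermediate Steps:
f(H) = (-76 + H)/(56 + 2*H)
u = 1567/1695 (u = (-76 - 148)/(2*(28 - 148)) + 1/(-113) = (½)*(-224)/(-120) - 1/113 = (½)*(-1/120)*(-224) - 1/113 = 14/15 - 1/113 = 1567/1695 ≈ 0.92448)
(-17321 - 1*15088)/u + 41938/1196 = (-17321 - 1*15088)/(1567/1695) + 41938/1196 = (-17321 - 15088)*(1695/1567) + 41938*(1/1196) = -32409*1695/1567 + 1613/46 = -54933255/1567 + 1613/46 = -2524402159/72082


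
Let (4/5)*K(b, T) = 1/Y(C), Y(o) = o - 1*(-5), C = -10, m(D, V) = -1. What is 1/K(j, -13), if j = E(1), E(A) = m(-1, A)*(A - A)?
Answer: -4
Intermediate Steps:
Y(o) = 5 + o (Y(o) = o + 5 = 5 + o)
E(A) = 0 (E(A) = -(A - A) = -1*0 = 0)
j = 0
K(b, T) = -1/4 (K(b, T) = 5/(4*(5 - 10)) = (5/4)/(-5) = (5/4)*(-1/5) = -1/4)
1/K(j, -13) = 1/(-1/4) = -4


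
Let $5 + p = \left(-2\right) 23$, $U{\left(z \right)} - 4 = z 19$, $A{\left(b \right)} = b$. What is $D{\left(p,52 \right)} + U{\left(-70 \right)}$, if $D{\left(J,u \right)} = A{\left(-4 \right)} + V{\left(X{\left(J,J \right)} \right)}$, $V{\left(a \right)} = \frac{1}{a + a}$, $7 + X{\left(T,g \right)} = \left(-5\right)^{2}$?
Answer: $- \frac{47879}{36} \approx -1330.0$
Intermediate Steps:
$U{\left(z \right)} = 4 + 19 z$ ($U{\left(z \right)} = 4 + z 19 = 4 + 19 z$)
$p = -51$ ($p = -5 - 46 = -51$)
$X{\left(T,g \right)} = 18$ ($X{\left(T,g \right)} = -7 + \left(-5\right)^{2} = -7 + 25 = 18$)
$V{\left(a \right)} = \frac{1}{2 a}$
$D{\left(J,u \right)} = - \frac{143}{36}$ ($D{\left(J,u \right)} = -4 + \frac{1}{2 \cdot 18} = -4 + \frac{1}{2} \cdot \frac{1}{18} = -4 + \frac{1}{36} = - \frac{143}{36}$)
$D{\left(p,52 \right)} + U{\left(-70 \right)} = - \frac{143}{36} + \left(4 + 19 \left(-70\right)\right) = - \frac{143}{36} + \left(4 - 1330\right) = - \frac{143}{36} - 1326 = - \frac{47879}{36}$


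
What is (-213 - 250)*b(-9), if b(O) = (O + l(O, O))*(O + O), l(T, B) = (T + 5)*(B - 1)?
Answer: 258354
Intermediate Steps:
l(T, B) = (-1 + B)*(5 + T) (l(T, B) = (5 + T)*(-1 + B) = (-1 + B)*(5 + T))
b(O) = 2*O*(-5 + O² + 5*O) (b(O) = (O + (-5 - O + 5*O + O*O))*(O + O) = (O + (-5 - O + 5*O + O²))*(2*O) = (O + (-5 + O² + 4*O))*(2*O) = (-5 + O² + 5*O)*(2*O) = 2*O*(-5 + O² + 5*O))
(-213 - 250)*b(-9) = (-213 - 250)*(2*(-9)*(-5 + (-9)² + 5*(-9))) = -926*(-9)*(-5 + 81 - 45) = -926*(-9)*31 = -463*(-558) = 258354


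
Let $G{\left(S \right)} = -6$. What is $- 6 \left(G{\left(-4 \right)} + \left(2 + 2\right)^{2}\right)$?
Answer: $-60$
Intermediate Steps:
$- 6 \left(G{\left(-4 \right)} + \left(2 + 2\right)^{2}\right) = - 6 \left(-6 + \left(2 + 2\right)^{2}\right) = - 6 \left(-6 + 4^{2}\right) = - 6 \left(-6 + 16\right) = \left(-6\right) 10 = -60$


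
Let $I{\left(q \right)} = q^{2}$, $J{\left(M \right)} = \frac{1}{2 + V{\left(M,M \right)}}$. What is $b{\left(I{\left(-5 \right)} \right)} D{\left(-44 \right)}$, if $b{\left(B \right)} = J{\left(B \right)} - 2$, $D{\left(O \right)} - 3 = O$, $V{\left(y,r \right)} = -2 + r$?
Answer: $\frac{2009}{25} \approx 80.36$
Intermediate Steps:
$D{\left(O \right)} = 3 + O$
$J{\left(M \right)} = \frac{1}{M}$ ($J{\left(M \right)} = \frac{1}{2 + \left(-2 + M\right)} = \frac{1}{M}$)
$b{\left(B \right)} = -2 + \frac{1}{B}$ ($b{\left(B \right)} = \frac{1}{B} - 2 = -2 + \frac{1}{B}$)
$b{\left(I{\left(-5 \right)} \right)} D{\left(-44 \right)} = \left(-2 + \frac{1}{\left(-5\right)^{2}}\right) \left(3 - 44\right) = \left(-2 + \frac{1}{25}\right) \left(-41\right) = \left(- \frac{49}{25}\right) \left(-41\right) = \frac{2009}{25}$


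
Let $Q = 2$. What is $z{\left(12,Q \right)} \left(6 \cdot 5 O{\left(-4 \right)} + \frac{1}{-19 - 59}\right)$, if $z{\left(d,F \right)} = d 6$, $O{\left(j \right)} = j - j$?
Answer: $- \frac{12}{13} \approx -0.92308$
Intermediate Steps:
$O{\left(j \right)} = 0$
$z{\left(d,F \right)} = 6 d$
$z{\left(12,Q \right)} \left(6 \cdot 5 O{\left(-4 \right)} + \frac{1}{-19 - 59}\right) = 6 \cdot 12 \left(6 \cdot 5 \cdot 0 + \frac{1}{-19 - 59}\right) = 72 \left(30 \cdot 0 + \frac{1}{-78}\right) = 72 \left(0 - \frac{1}{78}\right) = 72 \left(- \frac{1}{78}\right) = - \frac{12}{13}$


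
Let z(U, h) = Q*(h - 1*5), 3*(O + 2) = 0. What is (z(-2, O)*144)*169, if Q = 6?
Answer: -1022112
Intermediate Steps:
O = -2 (O = -2 + (1/3)*0 = -2 + 0 = -2)
z(U, h) = -30 + 6*h (z(U, h) = 6*(h - 1*5) = 6*(h - 5) = 6*(-5 + h) = -30 + 6*h)
(z(-2, O)*144)*169 = ((-30 + 6*(-2))*144)*169 = ((-30 - 12)*144)*169 = -42*144*169 = -6048*169 = -1022112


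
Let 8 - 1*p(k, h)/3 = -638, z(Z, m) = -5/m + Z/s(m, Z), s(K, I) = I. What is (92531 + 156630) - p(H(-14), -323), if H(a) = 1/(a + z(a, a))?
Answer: 247223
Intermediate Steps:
z(Z, m) = 1 - 5/m (z(Z, m) = -5/m + Z/Z = -5/m + 1 = 1 - 5/m)
H(a) = 1/(a + (-5 + a)/a)
p(k, h) = 1938 (p(k, h) = 24 - 3*(-638) = 24 + 1914 = 1938)
(92531 + 156630) - p(H(-14), -323) = (92531 + 156630) - 1*1938 = 249161 - 1938 = 247223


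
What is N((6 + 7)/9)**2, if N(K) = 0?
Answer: 0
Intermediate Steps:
N((6 + 7)/9)**2 = 0**2 = 0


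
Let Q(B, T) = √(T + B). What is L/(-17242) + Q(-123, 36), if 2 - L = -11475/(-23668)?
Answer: -35861/408083656 + I*√87 ≈ -8.7877e-5 + 9.3274*I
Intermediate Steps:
Q(B, T) = √(B + T)
L = 35861/23668 (L = 2 - (-11475)/(-23668) = 2 - (-11475)*(-1)/23668 = 2 - 1*11475/23668 = 2 - 11475/23668 = 35861/23668 ≈ 1.5152)
L/(-17242) + Q(-123, 36) = (35861/23668)/(-17242) + √(-123 + 36) = (35861/23668)*(-1/17242) + √(-87) = -35861/408083656 + I*√87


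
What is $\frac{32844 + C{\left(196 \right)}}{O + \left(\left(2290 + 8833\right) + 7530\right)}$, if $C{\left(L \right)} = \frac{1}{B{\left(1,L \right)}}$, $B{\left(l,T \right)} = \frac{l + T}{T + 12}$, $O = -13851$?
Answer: $\frac{3235238}{472997} \approx 6.8399$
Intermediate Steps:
$B{\left(l,T \right)} = \frac{T + l}{12 + T}$
$C{\left(L \right)} = \frac{12 + L}{1 + L}$ ($C{\left(L \right)} = \frac{1}{\frac{1}{12 + L} \left(L + 1\right)} = \frac{1}{\frac{1}{12 + L} \left(1 + L\right)} = \frac{12 + L}{1 + L}$)
$\frac{32844 + C{\left(196 \right)}}{O + \left(\left(2290 + 8833\right) + 7530\right)} = \frac{32844 + \frac{12 + 196}{1 + 196}}{-13851 + \left(\left(2290 + 8833\right) + 7530\right)} = \frac{32844 + \frac{1}{197} \cdot 208}{-13851 + \left(11123 + 7530\right)} = \frac{32844 + \frac{1}{197} \cdot 208}{-13851 + 18653} = \frac{32844 + \frac{208}{197}}{4802} = \frac{6470476}{197} \cdot \frac{1}{4802} = \frac{3235238}{472997}$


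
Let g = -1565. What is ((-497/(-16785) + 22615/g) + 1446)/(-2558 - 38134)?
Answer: -1880273609/53445940965 ≈ -0.035181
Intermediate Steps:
((-497/(-16785) + 22615/g) + 1446)/(-2558 - 38134) = ((-497/(-16785) + 22615/(-1565)) + 1446)/(-2558 - 38134) = ((-497*(-1/16785) + 22615*(-1/1565)) + 1446)/(-40692) = ((497/16785 - 4523/313) + 1446)*(-1/40692) = (-75762994/5253705 + 1446)*(-1/40692) = (7521094436/5253705)*(-1/40692) = -1880273609/53445940965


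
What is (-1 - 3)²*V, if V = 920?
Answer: 14720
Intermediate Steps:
(-1 - 3)²*V = (-1 - 3)²*920 = (-4)²*920 = 16*920 = 14720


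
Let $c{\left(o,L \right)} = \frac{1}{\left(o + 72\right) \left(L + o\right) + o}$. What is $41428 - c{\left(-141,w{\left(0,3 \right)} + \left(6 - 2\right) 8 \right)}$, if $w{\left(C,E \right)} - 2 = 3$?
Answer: $\frac{291445979}{7035} \approx 41428.0$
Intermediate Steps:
$w{\left(C,E \right)} = 5$ ($w{\left(C,E \right)} = 2 + 3 = 5$)
$c{\left(o,L \right)} = \frac{1}{o + \left(72 + o\right) \left(L + o\right)}$ ($c{\left(o,L \right)} = \frac{1}{\left(72 + o\right) \left(L + o\right) + o} = \frac{1}{o + \left(72 + o\right) \left(L + o\right)}$)
$41428 - c{\left(-141,w{\left(0,3 \right)} + \left(6 - 2\right) 8 \right)} = 41428 - \frac{1}{\left(-141\right)^{2} + 72 \left(5 + \left(6 - 2\right) 8\right) + 73 \left(-141\right) + \left(5 + \left(6 - 2\right) 8\right) \left(-141\right)} = 41428 - \frac{1}{19881 + 72 \left(5 + \left(6 - 2\right) 8\right) - 10293 + \left(5 + \left(6 - 2\right) 8\right) \left(-141\right)} = 41428 - \frac{1}{19881 + 72 \left(5 + 4 \cdot 8\right) - 10293 + \left(5 + 4 \cdot 8\right) \left(-141\right)} = 41428 - \frac{1}{19881 + 72 \left(5 + 32\right) - 10293 + \left(5 + 32\right) \left(-141\right)} = 41428 - \frac{1}{19881 + 72 \cdot 37 - 10293 + 37 \left(-141\right)} = 41428 - \frac{1}{19881 + 2664 - 10293 - 5217} = 41428 - \frac{1}{7035} = \frac{291445979}{7035}$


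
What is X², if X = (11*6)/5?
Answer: 4356/25 ≈ 174.24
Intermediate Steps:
X = 66/5 (X = 66*(⅕) = 66/5 ≈ 13.200)
X² = (66/5)² = 4356/25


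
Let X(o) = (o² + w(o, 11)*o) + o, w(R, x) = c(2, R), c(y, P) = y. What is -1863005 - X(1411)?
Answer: -3858159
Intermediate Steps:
w(R, x) = 2
X(o) = o² + 3*o (X(o) = (o² + 2*o) + o = o² + 3*o)
-1863005 - X(1411) = -1863005 - 1411*(3 + 1411) = -1863005 - 1411*1414 = -1863005 - 1*1995154 = -1863005 - 1995154 = -3858159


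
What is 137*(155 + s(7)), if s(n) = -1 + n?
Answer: 22057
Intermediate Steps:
137*(155 + s(7)) = 137*(155 + (-1 + 7)) = 137*(155 + 6) = 137*161 = 22057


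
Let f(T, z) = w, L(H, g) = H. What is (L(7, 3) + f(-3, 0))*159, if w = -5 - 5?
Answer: -477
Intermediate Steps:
w = -10
f(T, z) = -10
(L(7, 3) + f(-3, 0))*159 = (7 - 10)*159 = -3*159 = -477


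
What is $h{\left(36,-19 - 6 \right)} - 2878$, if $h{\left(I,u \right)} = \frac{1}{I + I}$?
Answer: $- \frac{207215}{72} \approx -2878.0$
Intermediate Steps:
$h{\left(I,u \right)} = \frac{1}{2 I}$
$h{\left(36,-19 - 6 \right)} - 2878 = \frac{1}{2 \cdot 36} - 2878 = \frac{1}{2} \cdot \frac{1}{36} - 2878 = \frac{1}{72} - 2878 = - \frac{207215}{72}$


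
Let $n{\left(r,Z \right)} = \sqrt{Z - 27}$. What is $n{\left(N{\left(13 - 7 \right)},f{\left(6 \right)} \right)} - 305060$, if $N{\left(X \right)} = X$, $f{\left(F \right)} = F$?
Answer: $-305060 + i \sqrt{21} \approx -3.0506 \cdot 10^{5} + 4.5826 i$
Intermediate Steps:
$n{\left(r,Z \right)} = \sqrt{-27 + Z}$
$n{\left(N{\left(13 - 7 \right)},f{\left(6 \right)} \right)} - 305060 = \sqrt{-27 + 6} - 305060 = \sqrt{-21} - 305060 = i \sqrt{21} - 305060 = -305060 + i \sqrt{21}$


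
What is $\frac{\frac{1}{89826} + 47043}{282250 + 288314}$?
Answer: $\frac{4225684519}{51251481864} \approx 0.08245$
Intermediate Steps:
$\frac{\frac{1}{89826} + 47043}{282250 + 288314} = \frac{\frac{1}{89826} + 47043}{570564} = \frac{4225684519}{89826} \cdot \frac{1}{570564} = \frac{4225684519}{51251481864}$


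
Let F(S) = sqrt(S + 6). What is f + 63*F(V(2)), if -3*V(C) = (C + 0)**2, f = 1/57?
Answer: 1/57 + 21*sqrt(42) ≈ 136.11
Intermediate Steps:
f = 1/57 ≈ 0.017544
V(C) = -C**2/3 (V(C) = -(C + 0)**2/3 = -C**2/3)
F(S) = sqrt(6 + S)
f + 63*F(V(2)) = 1/57 + 63*sqrt(6 - 1/3*2**2) = 1/57 + 63*sqrt(6 - 1/3*4) = 1/57 + 63*sqrt(6 - 4/3) = 1/57 + 63*sqrt(14/3) = 1/57 + 63*(sqrt(42)/3) = 1/57 + 21*sqrt(42)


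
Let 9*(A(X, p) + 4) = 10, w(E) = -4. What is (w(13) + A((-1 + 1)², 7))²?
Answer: 3844/81 ≈ 47.457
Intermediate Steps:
A(X, p) = -26/9 (A(X, p) = -4 + (⅑)*10 = -4 + 10/9 = -26/9)
(w(13) + A((-1 + 1)², 7))² = (-4 - 26/9)² = (-62/9)² = 3844/81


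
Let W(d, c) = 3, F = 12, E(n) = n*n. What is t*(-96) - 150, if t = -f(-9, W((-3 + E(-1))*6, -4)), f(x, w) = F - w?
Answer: 714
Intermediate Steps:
E(n) = n²
f(x, w) = 12 - w
t = -9 (t = -(12 - 1*3) = -(12 - 3) = -1*9 = -9)
t*(-96) - 150 = -9*(-96) - 150 = 864 - 150 = 714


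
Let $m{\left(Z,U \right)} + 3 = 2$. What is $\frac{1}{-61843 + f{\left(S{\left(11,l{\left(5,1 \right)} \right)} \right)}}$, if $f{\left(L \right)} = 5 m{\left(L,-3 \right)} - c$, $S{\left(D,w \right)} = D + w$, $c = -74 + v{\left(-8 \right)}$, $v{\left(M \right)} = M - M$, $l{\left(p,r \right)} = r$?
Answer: $- \frac{1}{61774} \approx -1.6188 \cdot 10^{-5}$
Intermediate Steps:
$m{\left(Z,U \right)} = -1$ ($m{\left(Z,U \right)} = -3 + 2 = -1$)
$v{\left(M \right)} = 0$
$c = -74$ ($c = -74 + 0 = -74$)
$f{\left(L \right)} = 69$ ($f{\left(L \right)} = 5 \left(-1\right) - -74 = -5 + 74 = 69$)
$\frac{1}{-61843 + f{\left(S{\left(11,l{\left(5,1 \right)} \right)} \right)}} = \frac{1}{-61843 + 69} = \frac{1}{-61774} = - \frac{1}{61774}$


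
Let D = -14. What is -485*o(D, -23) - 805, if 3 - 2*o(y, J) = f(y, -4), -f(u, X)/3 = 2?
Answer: -5975/2 ≈ -2987.5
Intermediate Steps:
f(u, X) = -6 (f(u, X) = -3*2 = -6)
o(y, J) = 9/2 (o(y, J) = 3/2 - ½*(-6) = 3/2 + 3 = 9/2)
-485*o(D, -23) - 805 = -485*9/2 - 805 = -4365/2 - 805 = -5975/2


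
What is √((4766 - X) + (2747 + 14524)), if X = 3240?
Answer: √18797 ≈ 137.10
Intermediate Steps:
√((4766 - X) + (2747 + 14524)) = √((4766 - 1*3240) + (2747 + 14524)) = √((4766 - 3240) + 17271) = √(1526 + 17271) = √18797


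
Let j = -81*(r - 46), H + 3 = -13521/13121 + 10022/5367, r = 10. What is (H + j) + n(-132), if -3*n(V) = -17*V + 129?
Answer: 149491035109/70420407 ≈ 2122.8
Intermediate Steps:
H = -152329766/70420407 (H = -3 + (-13521/13121 + 10022/5367) = -3 + 58931455/70420407 = -152329766/70420407 ≈ -2.1631)
n(V) = -43 + 17*V/3 (n(V) = -(-17*V + 129)/3 = -(129 - 17*V)/3 = -43 + 17*V/3)
j = 2916 (j = -81*(10 - 46) = -81*(-36) = 2916)
(H + j) + n(-132) = (-152329766/70420407 + 2916) + (-43 + (17/3)*(-132)) = 205193577046/70420407 + (-43 - 748) = 205193577046/70420407 - 791 = 149491035109/70420407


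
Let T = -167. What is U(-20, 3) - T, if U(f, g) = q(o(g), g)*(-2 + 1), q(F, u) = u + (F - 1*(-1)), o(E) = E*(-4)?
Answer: 175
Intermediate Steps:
o(E) = -4*E
q(F, u) = 1 + F + u (q(F, u) = u + (F + 1) = u + (1 + F) = 1 + F + u)
U(f, g) = -1 + 3*g (U(f, g) = (1 - 4*g + g)*(-2 + 1) = (1 - 3*g)*(-1) = -1 + 3*g)
U(-20, 3) - T = (-1 + 3*3) - 1*(-167) = (-1 + 9) + 167 = 8 + 167 = 175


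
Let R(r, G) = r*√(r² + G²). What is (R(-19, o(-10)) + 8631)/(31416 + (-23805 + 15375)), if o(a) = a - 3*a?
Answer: 959/2554 - 19*√761/22986 ≈ 0.35269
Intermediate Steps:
o(a) = -2*a
R(r, G) = r*√(G² + r²)
(R(-19, o(-10)) + 8631)/(31416 + (-23805 + 15375)) = (-19*√((-2*(-10))² + (-19)²) + 8631)/(31416 + (-23805 + 15375)) = (-19*√(20² + 361) + 8631)/(31416 - 8430) = (-19*√(400 + 361) + 8631)/22986 = (-19*√761 + 8631)*(1/22986) = (8631 - 19*√761)*(1/22986) = 959/2554 - 19*√761/22986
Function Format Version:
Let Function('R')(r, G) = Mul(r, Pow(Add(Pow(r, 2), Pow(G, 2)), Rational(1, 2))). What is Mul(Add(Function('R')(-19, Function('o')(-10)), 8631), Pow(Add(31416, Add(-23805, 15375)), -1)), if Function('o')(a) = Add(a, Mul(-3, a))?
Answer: Add(Rational(959, 2554), Mul(Rational(-19, 22986), Pow(761, Rational(1, 2)))) ≈ 0.35269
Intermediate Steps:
Function('o')(a) = Mul(-2, a)
Function('R')(r, G) = Mul(r, Pow(Add(Pow(G, 2), Pow(r, 2)), Rational(1, 2)))
Mul(Add(Function('R')(-19, Function('o')(-10)), 8631), Pow(Add(31416, Add(-23805, 15375)), -1)) = Mul(Add(Mul(-19, Pow(Add(Pow(Mul(-2, -10), 2), Pow(-19, 2)), Rational(1, 2))), 8631), Pow(Add(31416, Add(-23805, 15375)), -1)) = Mul(Add(Mul(-19, Pow(Add(Pow(20, 2), 361), Rational(1, 2))), 8631), Pow(Add(31416, -8430), -1)) = Mul(Add(Mul(-19, Pow(Add(400, 361), Rational(1, 2))), 8631), Pow(22986, -1)) = Mul(Add(Mul(-19, Pow(761, Rational(1, 2))), 8631), Rational(1, 22986)) = Mul(Add(8631, Mul(-19, Pow(761, Rational(1, 2)))), Rational(1, 22986)) = Add(Rational(959, 2554), Mul(Rational(-19, 22986), Pow(761, Rational(1, 2))))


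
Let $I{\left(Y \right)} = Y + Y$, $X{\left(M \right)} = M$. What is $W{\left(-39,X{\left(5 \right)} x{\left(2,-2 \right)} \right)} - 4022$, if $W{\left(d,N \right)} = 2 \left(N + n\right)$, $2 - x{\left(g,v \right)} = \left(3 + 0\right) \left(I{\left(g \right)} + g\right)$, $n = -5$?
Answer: $-4192$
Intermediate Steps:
$I{\left(Y \right)} = 2 Y$
$x{\left(g,v \right)} = 2 - 9 g$ ($x{\left(g,v \right)} = 2 - \left(3 + 0\right) \left(2 g + g\right) = 2 - 3 \cdot 3 g = 2 - 9 g$)
$W{\left(d,N \right)} = -10 + 2 N$ ($W{\left(d,N \right)} = 2 \left(N - 5\right) = 2 \left(-5 + N\right) = -10 + 2 N$)
$W{\left(-39,X{\left(5 \right)} x{\left(2,-2 \right)} \right)} - 4022 = \left(-10 + 2 \cdot 5 \left(2 - 18\right)\right) - 4022 = \left(-10 + 2 \cdot 5 \left(-16\right)\right) - 4022 = \left(-10 + 2 \left(-80\right)\right) - 4022 = \left(-10 - 160\right) - 4022 = -170 - 4022 = -4192$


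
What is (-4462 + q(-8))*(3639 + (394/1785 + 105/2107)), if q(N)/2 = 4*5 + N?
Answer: -177096622408/10965 ≈ -1.6151e+7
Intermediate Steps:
q(N) = 40 + 2*N (q(N) = 2*(4*5 + N) = 2*(20 + N) = 40 + 2*N)
(-4462 + q(-8))*(3639 + (394/1785 + 105/2107)) = (-4462 + (40 + 2*(-8)))*(3639 + (394/1785 + 105/2107)) = (-4462 + (40 - 16))*(3639 + (394*(1/1785) + 105*(1/2107))) = (-4462 + 24)*(3639 + (394/1785 + 15/301)) = -4438*(3639 + 20767/76755) = -4438*279332212/76755 = -177096622408/10965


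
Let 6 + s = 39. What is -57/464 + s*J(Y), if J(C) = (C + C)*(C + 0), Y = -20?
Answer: 12249543/464 ≈ 26400.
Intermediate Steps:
s = 33 (s = -6 + 39 = 33)
J(C) = 2*C**2 (J(C) = (2*C)*C = 2*C**2)
-57/464 + s*J(Y) = -57/464 + 33*(2*(-20)**2) = -57*1/464 + 33*(2*400) = -57/464 + 33*800 = -57/464 + 26400 = 12249543/464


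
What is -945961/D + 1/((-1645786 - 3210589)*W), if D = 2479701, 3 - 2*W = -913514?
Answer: -4196643521488995277/11000898701814858375 ≈ -0.38148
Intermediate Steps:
W = 913517/2 (W = 3/2 - ½*(-913514) = 3/2 + 456757 = 913517/2 ≈ 4.5676e+5)
-945961/D + 1/((-1645786 - 3210589)*W) = -945961/2479701 + 1/((-1645786 - 3210589)*(913517/2)) = -945961*1/2479701 + (2/913517)/(-4856375) = -945961/2479701 - 1/4856375*2/913517 = -945961/2479701 - 2/4436381120875 = -4196643521488995277/11000898701814858375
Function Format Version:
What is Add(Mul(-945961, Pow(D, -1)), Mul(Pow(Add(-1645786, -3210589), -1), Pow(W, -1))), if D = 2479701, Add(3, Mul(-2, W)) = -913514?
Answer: Rational(-4196643521488995277, 11000898701814858375) ≈ -0.38148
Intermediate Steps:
W = Rational(913517, 2) (W = Add(Rational(3, 2), Mul(Rational(-1, 2), -913514)) = Add(Rational(3, 2), 456757) = Rational(913517, 2) ≈ 4.5676e+5)
Add(Mul(-945961, Pow(D, -1)), Mul(Pow(Add(-1645786, -3210589), -1), Pow(W, -1))) = Add(Mul(-945961, Pow(2479701, -1)), Mul(Pow(Add(-1645786, -3210589), -1), Pow(Rational(913517, 2), -1))) = Add(Mul(-945961, Rational(1, 2479701)), Mul(Pow(-4856375, -1), Rational(2, 913517))) = Add(Rational(-945961, 2479701), Mul(Rational(-1, 4856375), Rational(2, 913517))) = Add(Rational(-945961, 2479701), Rational(-2, 4436381120875)) = Rational(-4196643521488995277, 11000898701814858375)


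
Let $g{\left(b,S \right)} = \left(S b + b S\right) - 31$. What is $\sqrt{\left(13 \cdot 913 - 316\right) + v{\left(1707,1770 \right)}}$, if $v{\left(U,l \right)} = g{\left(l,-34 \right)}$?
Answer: $i \sqrt{108838} \approx 329.91 i$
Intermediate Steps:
$g{\left(b,S \right)} = -31 + 2 S b$ ($g{\left(b,S \right)} = \left(S b + S b\right) - 31 = 2 S b - 31 = -31 + 2 S b$)
$v{\left(U,l \right)} = -31 - 68 l$ ($v{\left(U,l \right)} = -31 + 2 \left(-34\right) l = -31 - 68 l$)
$\sqrt{\left(13 \cdot 913 - 316\right) + v{\left(1707,1770 \right)}} = \sqrt{\left(13 \cdot 913 - 316\right) - 120391} = \sqrt{\left(11869 - 316\right) - 120391} = \sqrt{11553 - 120391} = \sqrt{-108838} = i \sqrt{108838}$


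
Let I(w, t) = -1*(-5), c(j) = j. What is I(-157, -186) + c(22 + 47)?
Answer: 74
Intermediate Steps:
I(w, t) = 5
I(-157, -186) + c(22 + 47) = 5 + (22 + 47) = 5 + 69 = 74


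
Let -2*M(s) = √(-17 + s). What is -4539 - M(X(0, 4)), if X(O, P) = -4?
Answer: -4539 + I*√21/2 ≈ -4539.0 + 2.2913*I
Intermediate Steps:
M(s) = -√(-17 + s)/2
-4539 - M(X(0, 4)) = -4539 - (-1)*√(-17 - 4)/2 = -4539 - (-1)*√(-21)/2 = -4539 - (-1)*I*√21/2 = -4539 + I*√21/2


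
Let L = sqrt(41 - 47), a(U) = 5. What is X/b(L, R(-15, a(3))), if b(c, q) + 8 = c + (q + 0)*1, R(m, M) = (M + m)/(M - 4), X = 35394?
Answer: -106182/55 - 5899*I*sqrt(6)/55 ≈ -1930.6 - 262.72*I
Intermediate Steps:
L = I*sqrt(6) (L = sqrt(-6) = I*sqrt(6) ≈ 2.4495*I)
R(m, M) = (M + m)/(-4 + M)
b(c, q) = -8 + c + q (b(c, q) = -8 + (c + (q + 0)*1) = -8 + (c + q*1) = -8 + (c + q) = -8 + c + q)
X/b(L, R(-15, a(3))) = 35394/(-8 + I*sqrt(6) + (5 - 15)/(-4 + 5)) = 35394/(-8 + I*sqrt(6) - 10/1) = 35394/(-8 + I*sqrt(6) + 1*(-10)) = 35394/(-8 + I*sqrt(6) - 10) = 35394/(-18 + I*sqrt(6))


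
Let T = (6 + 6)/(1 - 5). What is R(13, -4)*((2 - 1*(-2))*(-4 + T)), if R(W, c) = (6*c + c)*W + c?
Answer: 10304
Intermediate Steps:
R(W, c) = c + 7*W*c (R(W, c) = (7*c)*W + c = 7*W*c + c = c + 7*W*c)
T = -3 (T = 12/(-4) = 12*(-¼) = -3)
R(13, -4)*((2 - 1*(-2))*(-4 + T)) = (-4*(1 + 7*13))*((2 - 1*(-2))*(-4 - 3)) = (-4*(1 + 91))*((2 + 2)*(-7)) = (-4*92)*(4*(-7)) = -368*(-28) = 10304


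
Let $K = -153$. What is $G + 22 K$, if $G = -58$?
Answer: $-3424$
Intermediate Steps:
$G + 22 K = -58 + 22 \left(-153\right) = -58 - 3366 = -3424$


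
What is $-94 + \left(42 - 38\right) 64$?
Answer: $162$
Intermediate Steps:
$-94 + \left(42 - 38\right) 64 = -94 + 4 \cdot 64 = -94 + 256 = 162$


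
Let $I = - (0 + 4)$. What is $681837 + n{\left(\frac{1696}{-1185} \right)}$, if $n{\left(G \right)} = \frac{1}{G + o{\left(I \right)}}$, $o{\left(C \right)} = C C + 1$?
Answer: $\frac{12579211998}{18449} \approx 6.8184 \cdot 10^{5}$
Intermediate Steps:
$I = -4$ ($I = \left(-1\right) 4 = -4$)
$o{\left(C \right)} = 1 + C^{2}$ ($o{\left(C \right)} = C^{2} + 1 = 1 + C^{2}$)
$n{\left(G \right)} = \frac{1}{17 + G}$ ($n{\left(G \right)} = \frac{1}{G + \left(1 + \left(-4\right)^{2}\right)} = \frac{1}{G + \left(1 + 16\right)} = \frac{1}{G + 17} = \frac{1}{17 + G}$)
$681837 + n{\left(\frac{1696}{-1185} \right)} = 681837 + \frac{1}{17 + \frac{1696}{-1185}} = 681837 + \frac{1}{17 + 1696 \left(- \frac{1}{1185}\right)} = 681837 + \frac{1}{17 - \frac{1696}{1185}} = 681837 + \frac{1}{\frac{18449}{1185}} = 681837 + \frac{1185}{18449} = \frac{12579211998}{18449}$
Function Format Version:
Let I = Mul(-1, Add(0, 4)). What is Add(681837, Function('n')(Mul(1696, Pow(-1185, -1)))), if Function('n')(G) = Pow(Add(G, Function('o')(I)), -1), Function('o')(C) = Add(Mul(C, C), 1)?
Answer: Rational(12579211998, 18449) ≈ 6.8184e+5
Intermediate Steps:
I = -4 (I = Mul(-1, 4) = -4)
Function('o')(C) = Add(1, Pow(C, 2)) (Function('o')(C) = Add(Pow(C, 2), 1) = Add(1, Pow(C, 2)))
Function('n')(G) = Pow(Add(17, G), -1) (Function('n')(G) = Pow(Add(G, Add(1, Pow(-4, 2))), -1) = Pow(Add(G, Add(1, 16)), -1) = Pow(Add(G, 17), -1) = Pow(Add(17, G), -1))
Add(681837, Function('n')(Mul(1696, Pow(-1185, -1)))) = Add(681837, Pow(Add(17, Mul(1696, Pow(-1185, -1))), -1)) = Add(681837, Pow(Add(17, Mul(1696, Rational(-1, 1185))), -1)) = Add(681837, Pow(Add(17, Rational(-1696, 1185)), -1)) = Add(681837, Pow(Rational(18449, 1185), -1)) = Add(681837, Rational(1185, 18449)) = Rational(12579211998, 18449)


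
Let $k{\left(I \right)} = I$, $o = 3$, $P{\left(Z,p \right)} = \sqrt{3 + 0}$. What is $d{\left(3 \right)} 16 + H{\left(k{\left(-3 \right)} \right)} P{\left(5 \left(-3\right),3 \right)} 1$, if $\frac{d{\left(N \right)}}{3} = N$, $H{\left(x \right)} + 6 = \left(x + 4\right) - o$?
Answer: $144 - 8 \sqrt{3} \approx 130.14$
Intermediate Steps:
$P{\left(Z,p \right)} = \sqrt{3}$
$H{\left(x \right)} = -5 + x$ ($H{\left(x \right)} = -6 + \left(\left(x + 4\right) - 3\right) = -6 + \left(\left(4 + x\right) - 3\right) = -6 + \left(1 + x\right) = -5 + x$)
$d{\left(N \right)} = 3 N$
$d{\left(3 \right)} 16 + H{\left(k{\left(-3 \right)} \right)} P{\left(5 \left(-3\right),3 \right)} 1 = 3 \cdot 3 \cdot 16 + \left(-5 - 3\right) \sqrt{3} \cdot 1 = 9 \cdot 16 + - 8 \sqrt{3} \cdot 1 = 144 - 8 \sqrt{3}$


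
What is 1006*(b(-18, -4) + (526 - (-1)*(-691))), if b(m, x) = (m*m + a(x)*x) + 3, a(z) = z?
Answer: 179068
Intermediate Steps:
b(m, x) = 3 + m² + x² (b(m, x) = (m*m + x*x) + 3 = (m² + x²) + 3 = 3 + m² + x²)
1006*(b(-18, -4) + (526 - (-1)*(-691))) = 1006*((3 + (-18)² + (-4)²) + (526 - (-1)*(-691))) = 1006*((3 + 324 + 16) + (526 - 1*691)) = 1006*(343 + (526 - 691)) = 1006*(343 - 165) = 1006*178 = 179068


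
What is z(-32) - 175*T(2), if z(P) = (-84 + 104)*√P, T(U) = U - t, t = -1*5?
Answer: -1225 + 80*I*√2 ≈ -1225.0 + 113.14*I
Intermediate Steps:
t = -5
T(U) = 5 + U (T(U) = U - 1*(-5) = U + 5 = 5 + U)
z(P) = 20*√P
z(-32) - 175*T(2) = 20*√(-32) - 175*(5 + 2) = 20*(4*I*√2) - 175*7 = 80*I*√2 - 1225 = -1225 + 80*I*√2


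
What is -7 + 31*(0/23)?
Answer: -7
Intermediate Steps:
-7 + 31*(0/23) = -7 + 31*(0*(1/23)) = -7 + 31*0 = -7 + 0 = -7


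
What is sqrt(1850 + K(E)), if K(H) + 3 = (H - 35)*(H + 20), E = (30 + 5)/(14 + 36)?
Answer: sqrt(113699)/10 ≈ 33.719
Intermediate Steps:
E = 7/10 (E = 35/50 = 35*(1/50) = 7/10 ≈ 0.70000)
K(H) = -3 + (-35 + H)*(20 + H) (K(H) = -3 + (H - 35)*(H + 20) = -3 + (-35 + H)*(20 + H))
sqrt(1850 + K(E)) = sqrt(1850 + (-703 + (7/10)**2 - 15*7/10)) = sqrt(1850 + (-703 + 49/100 - 21/2)) = sqrt(1850 - 71301/100) = sqrt(113699/100) = sqrt(113699)/10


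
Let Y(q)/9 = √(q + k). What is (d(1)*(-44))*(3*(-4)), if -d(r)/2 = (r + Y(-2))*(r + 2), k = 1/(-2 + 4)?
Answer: -3168 - 14256*I*√6 ≈ -3168.0 - 34920.0*I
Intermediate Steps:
k = ½ (k = 1/2 = ½ ≈ 0.50000)
Y(q) = 9*√(½ + q) (Y(q) = 9*√(q + ½) = 9*√(½ + q))
d(r) = -2*(2 + r)*(r + 9*I*√6/2) (d(r) = -2*(r + 9*√(2 + 4*(-2))/2)*(r + 2) = -2*(r + 9*√(2 - 8)/2)*(2 + r) = -2*(r + 9*√(-6)/2)*(2 + r) = -2*(r + 9*(I*√6)/2)*(2 + r) = -2*(r + 9*I*√6/2)*(2 + r) = -2*(2 + r)*(r + 9*I*√6/2))
(d(1)*(-44))*(3*(-4)) = ((-4*1 - 2*1² - 18*I*√6 - 9*I*1*√6)*(-44))*(3*(-4)) = ((-4 - 2*1 - 18*I*√6 - 9*I*√6)*(-44))*(-12) = ((-4 - 2 - 18*I*√6 - 9*I*√6)*(-44))*(-12) = ((-6 - 27*I*√6)*(-44))*(-12) = (264 + 1188*I*√6)*(-12) = -3168 - 14256*I*√6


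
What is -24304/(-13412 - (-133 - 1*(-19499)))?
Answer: 12152/16389 ≈ 0.74147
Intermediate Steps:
-24304/(-13412 - (-133 - 1*(-19499))) = -24304/(-13412 - (-133 + 19499)) = -24304/(-13412 - 1*19366) = -24304/(-13412 - 19366) = -24304/(-32778) = -24304*(-1/32778) = 12152/16389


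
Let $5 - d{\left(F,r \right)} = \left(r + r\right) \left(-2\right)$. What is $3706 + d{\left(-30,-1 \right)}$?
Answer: $3707$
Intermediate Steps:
$d{\left(F,r \right)} = 5 + 4 r$ ($d{\left(F,r \right)} = 5 - \left(r + r\right) \left(-2\right) = 5 - 2 r \left(-2\right) = 5 - - 4 r = 5 + 4 r$)
$3706 + d{\left(-30,-1 \right)} = 3706 + \left(5 + 4 \left(-1\right)\right) = 3706 + \left(5 - 4\right) = 3706 + 1 = 3707$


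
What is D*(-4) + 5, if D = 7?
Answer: -23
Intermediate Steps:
D*(-4) + 5 = 7*(-4) + 5 = -28 + 5 = -23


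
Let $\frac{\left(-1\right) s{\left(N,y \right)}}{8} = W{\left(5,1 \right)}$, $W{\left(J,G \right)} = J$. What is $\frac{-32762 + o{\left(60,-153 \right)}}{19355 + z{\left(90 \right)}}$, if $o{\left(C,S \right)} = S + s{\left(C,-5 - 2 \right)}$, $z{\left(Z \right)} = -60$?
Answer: $- \frac{6591}{3859} \approx -1.708$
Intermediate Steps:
$s{\left(N,y \right)} = -40$ ($s{\left(N,y \right)} = \left(-8\right) 5 = -40$)
$o{\left(C,S \right)} = -40 + S$ ($o{\left(C,S \right)} = S - 40 = -40 + S$)
$\frac{-32762 + o{\left(60,-153 \right)}}{19355 + z{\left(90 \right)}} = \frac{-32762 - 193}{19355 - 60} = \frac{-32762 - 193}{19295} = \left(-32955\right) \frac{1}{19295} = - \frac{6591}{3859}$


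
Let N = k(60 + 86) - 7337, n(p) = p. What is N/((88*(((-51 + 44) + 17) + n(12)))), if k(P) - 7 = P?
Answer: -449/121 ≈ -3.7107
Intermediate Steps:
k(P) = 7 + P
N = -7184 (N = (7 + (60 + 86)) - 7337 = (7 + 146) - 7337 = 153 - 7337 = -7184)
N/((88*(((-51 + 44) + 17) + n(12)))) = -7184*1/(88*(((-51 + 44) + 17) + 12)) = -7184*1/(88*((-7 + 17) + 12)) = -7184*1/(88*(10 + 12)) = -7184/(88*22) = -7184/1936 = -7184*1/1936 = -449/121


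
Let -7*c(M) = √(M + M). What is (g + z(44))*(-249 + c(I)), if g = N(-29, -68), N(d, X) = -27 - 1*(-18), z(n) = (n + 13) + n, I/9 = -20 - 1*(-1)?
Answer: -22908 - 276*I*√38/7 ≈ -22908.0 - 243.05*I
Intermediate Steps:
I = -171 (I = 9*(-20 - 1*(-1)) = 9*(-20 + 1) = 9*(-19) = -171)
z(n) = 13 + 2*n (z(n) = (13 + n) + n = 13 + 2*n)
N(d, X) = -9 (N(d, X) = -27 + 18 = -9)
g = -9
c(M) = -√2*√M/7 (c(M) = -√(M + M)/7 = -√2*√M/7)
(g + z(44))*(-249 + c(I)) = (-9 + (13 + 2*44))*(-249 - √2*√(-171)/7) = (-9 + (13 + 88))*(-249 - √2*3*I*√19/7) = (-9 + 101)*(-249 - 3*I*√38/7) = 92*(-249 - 3*I*√38/7) = -22908 - 276*I*√38/7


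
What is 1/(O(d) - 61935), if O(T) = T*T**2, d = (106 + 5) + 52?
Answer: 1/4268812 ≈ 2.3426e-7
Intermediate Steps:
d = 163 (d = 111 + 52 = 163)
O(T) = T**3
1/(O(d) - 61935) = 1/(163**3 - 61935) = 1/(4330747 - 61935) = 1/4268812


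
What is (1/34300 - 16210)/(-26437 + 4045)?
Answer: 61778111/85338400 ≈ 0.72392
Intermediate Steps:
(1/34300 - 16210)/(-26437 + 4045) = (1/34300 - 16210)/(-22392) = -556002999/34300*(-1/22392) = 61778111/85338400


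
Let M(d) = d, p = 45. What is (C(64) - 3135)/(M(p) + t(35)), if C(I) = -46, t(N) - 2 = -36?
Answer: -3181/11 ≈ -289.18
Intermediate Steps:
t(N) = -34 (t(N) = 2 - 36 = -34)
(C(64) - 3135)/(M(p) + t(35)) = (-46 - 3135)/(45 - 34) = -3181/11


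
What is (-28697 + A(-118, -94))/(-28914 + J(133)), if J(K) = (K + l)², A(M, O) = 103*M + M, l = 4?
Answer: 40969/10145 ≈ 4.0383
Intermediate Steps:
A(M, O) = 104*M
J(K) = (4 + K)² (J(K) = (K + 4)² = (4 + K)²)
(-28697 + A(-118, -94))/(-28914 + J(133)) = (-28697 + 104*(-118))/(-28914 + (4 + 133)²) = (-28697 - 12272)/(-28914 + 137²) = -40969/(-28914 + 18769) = -40969/(-10145) = -40969*(-1/10145) = 40969/10145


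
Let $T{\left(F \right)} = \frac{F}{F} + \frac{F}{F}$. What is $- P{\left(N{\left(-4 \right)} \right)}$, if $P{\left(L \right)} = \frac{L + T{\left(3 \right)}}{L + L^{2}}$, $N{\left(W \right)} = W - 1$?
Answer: $\frac{3}{20} \approx 0.15$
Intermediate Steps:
$N{\left(W \right)} = -1 + W$
$T{\left(F \right)} = 2$ ($T{\left(F \right)} = 1 + 1 = 2$)
$P{\left(L \right)} = \frac{2 + L}{L + L^{2}}$ ($P{\left(L \right)} = \frac{L + 2}{L + L^{2}} = \frac{2 + L}{L + L^{2}}$)
$- P{\left(N{\left(-4 \right)} \right)} = - \frac{2 - 5}{\left(-1 - 4\right) \left(1 - 5\right)} = - \frac{2 - 5}{\left(-5\right) \left(1 - 5\right)} = - \frac{\left(-1\right) \left(-3\right)}{5 \left(-4\right)} = - \frac{\left(-1\right) \left(-1\right) \left(-3\right)}{5 \cdot 4} = \left(-1\right) \left(- \frac{3}{20}\right) = \frac{3}{20}$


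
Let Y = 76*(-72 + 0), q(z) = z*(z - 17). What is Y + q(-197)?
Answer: 36686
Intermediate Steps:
q(z) = z*(-17 + z)
Y = -5472 (Y = 76*(-72) = -5472)
Y + q(-197) = -5472 - 197*(-17 - 197) = -5472 - 197*(-214) = -5472 + 42158 = 36686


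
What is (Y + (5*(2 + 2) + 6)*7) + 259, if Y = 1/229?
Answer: 100990/229 ≈ 441.00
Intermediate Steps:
Y = 1/229 ≈ 0.0043668
(Y + (5*(2 + 2) + 6)*7) + 259 = (1/229 + (5*(2 + 2) + 6)*7) + 259 = (1/229 + (5*4 + 6)*7) + 259 = (1/229 + (20 + 6)*7) + 259 = (1/229 + 26*7) + 259 = (1/229 + 182) + 259 = 41679/229 + 259 = 100990/229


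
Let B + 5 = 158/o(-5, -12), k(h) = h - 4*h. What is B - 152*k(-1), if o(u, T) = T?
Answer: -2845/6 ≈ -474.17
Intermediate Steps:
k(h) = -3*h
B = -109/6 (B = -5 + 158/(-12) = -5 + 158*(-1/12) = -5 - 79/6 = -109/6 ≈ -18.167)
B - 152*k(-1) = -109/6 - (-456)*(-1) = -109/6 - 152*3 = -109/6 - 456 = -2845/6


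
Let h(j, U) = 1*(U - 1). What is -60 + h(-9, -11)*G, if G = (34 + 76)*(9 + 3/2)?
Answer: -13920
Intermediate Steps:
h(j, U) = -1 + U (h(j, U) = 1*(-1 + U) = -1 + U)
G = 1155 (G = 110*(9 + (1/2)*3) = 110*(9 + 3/2) = 110*(21/2) = 1155)
-60 + h(-9, -11)*G = -60 + (-1 - 11)*1155 = -60 - 12*1155 = -60 - 13860 = -13920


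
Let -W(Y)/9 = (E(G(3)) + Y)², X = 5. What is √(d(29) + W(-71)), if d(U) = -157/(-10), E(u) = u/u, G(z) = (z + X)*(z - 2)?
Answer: I*√4408430/10 ≈ 209.96*I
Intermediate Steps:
G(z) = (-2 + z)*(5 + z) (G(z) = (z + 5)*(z - 2) = (5 + z)*(-2 + z) = (-2 + z)*(5 + z))
E(u) = 1
W(Y) = -9*(1 + Y)²
d(U) = 157/10 (d(U) = -157*(-⅒) = 157/10)
√(d(29) + W(-71)) = √(157/10 - 9*(1 - 71)²) = √(157/10 - 9*(-70)²) = √(157/10 - 9*4900) = √(157/10 - 44100) = √(-440843/10) = I*√4408430/10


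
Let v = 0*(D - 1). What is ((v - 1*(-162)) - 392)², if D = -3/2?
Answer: 52900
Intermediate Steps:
D = -3/2 (D = -3*½ = -3/2 ≈ -1.5000)
v = 0 (v = 0*(-3/2 - 1) = 0*(-5/2) = 0)
((v - 1*(-162)) - 392)² = ((0 - 1*(-162)) - 392)² = ((0 + 162) - 392)² = (162 - 392)² = (-230)² = 52900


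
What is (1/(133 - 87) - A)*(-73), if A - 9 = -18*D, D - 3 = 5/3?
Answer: -251923/46 ≈ -5476.6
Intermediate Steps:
D = 14/3 (D = 3 + 5/3 = 14/3 ≈ 4.6667)
A = -75 (A = 9 - 18*14/3 = 9 - 84 = -75)
(1/(133 - 87) - A)*(-73) = (1/(133 - 87) - 1*(-75))*(-73) = (1/46 + 75)*(-73) = (3451/46)*(-73) = -251923/46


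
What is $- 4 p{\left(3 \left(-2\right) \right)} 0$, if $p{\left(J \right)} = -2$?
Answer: $0$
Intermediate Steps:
$- 4 p{\left(3 \left(-2\right) \right)} 0 = \left(-4\right) \left(-2\right) 0 = 8 \cdot 0 = 0$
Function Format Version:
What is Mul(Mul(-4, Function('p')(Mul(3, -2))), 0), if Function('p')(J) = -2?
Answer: 0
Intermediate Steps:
Mul(Mul(-4, Function('p')(Mul(3, -2))), 0) = Mul(Mul(-4, -2), 0) = Mul(8, 0) = 0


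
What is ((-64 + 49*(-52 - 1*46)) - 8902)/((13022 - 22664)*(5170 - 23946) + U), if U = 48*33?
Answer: -1721/22629972 ≈ -7.6050e-5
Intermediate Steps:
U = 1584
((-64 + 49*(-52 - 1*46)) - 8902)/((13022 - 22664)*(5170 - 23946) + U) = ((-64 + 49*(-52 - 1*46)) - 8902)/((13022 - 22664)*(5170 - 23946) + 1584) = ((-64 + 49*(-52 - 46)) - 8902)/(-9642*(-18776) + 1584) = ((-64 + 49*(-98)) - 8902)/(181038192 + 1584) = ((-64 - 4802) - 8902)/181039776 = (-4866 - 8902)*(1/181039776) = -13768*1/181039776 = -1721/22629972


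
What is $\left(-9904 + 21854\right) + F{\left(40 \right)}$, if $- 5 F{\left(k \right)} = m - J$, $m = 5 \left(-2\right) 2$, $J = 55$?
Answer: $11965$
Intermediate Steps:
$m = -20$ ($m = \left(-10\right) 2 = -20$)
$F{\left(k \right)} = 15$ ($F{\left(k \right)} = - \frac{-20 - 55}{5} = \left(- \frac{1}{5}\right) \left(-75\right) = 15$)
$\left(-9904 + 21854\right) + F{\left(40 \right)} = \left(-9904 + 21854\right) + 15 = 11950 + 15 = 11965$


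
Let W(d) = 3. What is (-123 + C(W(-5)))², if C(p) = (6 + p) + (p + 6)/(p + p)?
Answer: 50625/4 ≈ 12656.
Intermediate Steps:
C(p) = 6 + p + (6 + p)/(2*p) (C(p) = (6 + p) + (6 + p)/((2*p)) = (6 + p) + (6 + p)*(1/(2*p)) = (6 + p) + (6 + p)/(2*p) = 6 + p + (6 + p)/(2*p))
(-123 + C(W(-5)))² = (-123 + (13/2 + 3 + 3/3))² = (-123 + (13/2 + 3 + 3*(⅓)))² = (-123 + (13/2 + 3 + 1))² = (-123 + 21/2)² = (-225/2)² = 50625/4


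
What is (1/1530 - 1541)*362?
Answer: -426748949/765 ≈ -5.5784e+5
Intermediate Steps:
(1/1530 - 1541)*362 = -2357729/1530*362 = -426748949/765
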